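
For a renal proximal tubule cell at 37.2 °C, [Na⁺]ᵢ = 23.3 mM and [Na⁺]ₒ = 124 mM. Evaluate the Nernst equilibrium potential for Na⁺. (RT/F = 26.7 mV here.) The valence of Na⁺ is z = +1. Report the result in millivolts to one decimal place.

E = (26.7/z) · ln([Na⁺]_out/[Na⁺]_in) with z = +1.
= (26.7/1) · ln(124/23.3) = 26.70 · ln(5.322)
= 26.70 · (1.6718) = 44.64 mV

44.6 mV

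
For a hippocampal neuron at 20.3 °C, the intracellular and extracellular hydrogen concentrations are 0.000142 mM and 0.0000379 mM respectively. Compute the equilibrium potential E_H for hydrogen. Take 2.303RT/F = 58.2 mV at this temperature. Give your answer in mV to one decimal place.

-33.4 mV

E = (58.2/z) · log₁₀([H⁺]_out/[H⁺]_in) with z = +1.
= (58.2/1) · log₁₀(0.0000379/0.000142) = 58.20 · log₁₀(0.2669)
= 58.20 · (-0.5736) = -33.39 mV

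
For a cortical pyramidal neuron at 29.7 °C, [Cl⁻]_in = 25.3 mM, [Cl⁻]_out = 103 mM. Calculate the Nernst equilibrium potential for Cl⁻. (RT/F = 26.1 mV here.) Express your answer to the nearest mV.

E = (26.1/z) · ln([Cl⁻]_out/[Cl⁻]_in) with z = -1.
For an anion, dividing by z = -1 reverses the sign.
= (26.1/-1) · ln(103/25.3) = -26.10 · ln(4.071)
= -26.10 · (1.4039) = -36.64 mV

-37 mV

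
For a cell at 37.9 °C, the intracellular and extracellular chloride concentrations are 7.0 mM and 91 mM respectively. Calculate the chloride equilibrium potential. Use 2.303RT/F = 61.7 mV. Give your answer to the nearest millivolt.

-69 mV

E = (61.7/z) · log₁₀([Cl⁻]_out/[Cl⁻]_in) with z = -1.
For an anion, dividing by z = -1 reverses the sign.
= (61.7/-1) · log₁₀(91/7.0) = -61.70 · log₁₀(13)
= -61.70 · (1.1139) = -68.73 mV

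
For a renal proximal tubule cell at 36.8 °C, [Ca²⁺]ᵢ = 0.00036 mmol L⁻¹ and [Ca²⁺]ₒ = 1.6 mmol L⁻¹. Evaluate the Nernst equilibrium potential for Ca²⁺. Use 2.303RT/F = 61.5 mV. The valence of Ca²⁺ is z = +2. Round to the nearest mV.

112 mV

E = (61.5/z) · log₁₀([Ca²⁺]_out/[Ca²⁺]_in) with z = +2.
= (61.5/2) · log₁₀(1.6/0.00036) = 30.75 · log₁₀(4444)
= 30.75 · (3.6478) = 112.17 mV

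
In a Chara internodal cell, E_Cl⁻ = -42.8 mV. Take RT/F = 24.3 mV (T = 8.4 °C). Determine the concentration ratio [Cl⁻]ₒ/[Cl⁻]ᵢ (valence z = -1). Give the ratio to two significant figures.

5.8

ln([out]/[in]) = E·z/(24.3) = -42.8 × -1 / 24.3 = 1.7613
[out]/[in] = e^(1.7613) = 5.82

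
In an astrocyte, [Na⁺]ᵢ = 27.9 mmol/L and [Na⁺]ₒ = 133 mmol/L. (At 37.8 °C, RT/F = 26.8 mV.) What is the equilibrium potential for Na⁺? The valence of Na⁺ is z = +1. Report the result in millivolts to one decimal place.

41.9 mV

E = (26.8/z) · ln([Na⁺]_out/[Na⁺]_in) with z = +1.
= (26.8/1) · ln(133/27.9) = 26.80 · ln(4.767)
= 26.80 · (1.5617) = 41.85 mV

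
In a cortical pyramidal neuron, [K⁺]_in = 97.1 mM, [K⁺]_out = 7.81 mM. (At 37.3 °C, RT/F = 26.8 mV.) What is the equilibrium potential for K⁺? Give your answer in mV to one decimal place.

-67.5 mV

E = (26.8/z) · ln([K⁺]_out/[K⁺]_in) with z = +1.
= (26.8/1) · ln(7.81/97.1) = 26.80 · ln(0.08043)
= 26.80 · (-2.5203) = -67.55 mV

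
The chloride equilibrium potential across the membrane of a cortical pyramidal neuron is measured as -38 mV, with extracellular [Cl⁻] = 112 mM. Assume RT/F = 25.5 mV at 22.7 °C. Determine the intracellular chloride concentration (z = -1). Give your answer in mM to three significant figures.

Nernst: E = (25.5/-1) · ln([out]/[in]), so ln([out]/[in]) = -38.0 × -1 / 25.5 = 1.4902.
[out]/[in] = e^(1.4902) = 4.438.
[in] = 112 / 4.438 = 25.24 mM.

25.2 mM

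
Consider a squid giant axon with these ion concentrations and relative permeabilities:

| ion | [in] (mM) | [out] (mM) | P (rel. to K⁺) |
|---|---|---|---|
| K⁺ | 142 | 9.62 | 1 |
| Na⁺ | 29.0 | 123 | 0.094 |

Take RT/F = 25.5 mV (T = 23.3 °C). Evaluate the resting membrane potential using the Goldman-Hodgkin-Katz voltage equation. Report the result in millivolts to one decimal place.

-49.0 mV

Vm = 25.5 · ln[(Σ P·[cation]ₒ + Σ P·[anion]ᵢ) / (Σ P·[cation]ᵢ + Σ P·[anion]ₒ)]
Numerator = 1×9.62 + 0.094×123 = 21.18
Denominator = 1×142 + 0.094×29.0 = 144.7
Vm = 25.5 · ln(0.14636) = 25.5 × (-1.9217) = -49.00 mV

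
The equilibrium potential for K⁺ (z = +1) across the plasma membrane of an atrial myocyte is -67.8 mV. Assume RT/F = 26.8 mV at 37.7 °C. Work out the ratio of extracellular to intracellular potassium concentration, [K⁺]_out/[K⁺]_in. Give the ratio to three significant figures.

0.0797

ln([out]/[in]) = E·z/(26.8) = -67.8 × 1 / 26.8 = -2.5299
[out]/[in] = e^(-2.5299) = 0.07967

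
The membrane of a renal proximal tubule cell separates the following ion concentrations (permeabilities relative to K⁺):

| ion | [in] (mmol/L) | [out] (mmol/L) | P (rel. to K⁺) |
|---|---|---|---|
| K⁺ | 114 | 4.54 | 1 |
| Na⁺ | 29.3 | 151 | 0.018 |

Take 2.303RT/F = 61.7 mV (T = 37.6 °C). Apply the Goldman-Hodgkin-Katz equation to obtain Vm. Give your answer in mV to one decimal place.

Vm = 61.7 · log₁₀[(Σ P·[cation]ₒ + Σ P·[anion]ᵢ) / (Σ P·[cation]ᵢ + Σ P·[anion]ₒ)]
Numerator = 1×4.54 + 0.018×151 = 7.258
Denominator = 1×114 + 0.018×29.3 = 114.5
Vm = 61.7 · log₁₀(0.063373) = 61.7 × (-1.1981) = -73.92 mV

-73.9 mV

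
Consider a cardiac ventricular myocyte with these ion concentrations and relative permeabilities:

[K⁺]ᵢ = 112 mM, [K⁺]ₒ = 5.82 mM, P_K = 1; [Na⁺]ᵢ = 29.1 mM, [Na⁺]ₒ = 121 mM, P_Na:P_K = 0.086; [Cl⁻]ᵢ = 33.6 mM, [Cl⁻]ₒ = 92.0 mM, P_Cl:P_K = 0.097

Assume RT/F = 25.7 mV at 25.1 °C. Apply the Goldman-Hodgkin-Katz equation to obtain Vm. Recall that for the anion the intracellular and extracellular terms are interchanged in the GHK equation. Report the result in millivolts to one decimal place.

-47.4 mV

Vm = 25.7 · ln[(Σ P·[cation]ₒ + Σ P·[anion]ᵢ) / (Σ P·[cation]ᵢ + Σ P·[anion]ₒ)]
Numerator = 1×5.82 + 0.086×121 + 0.097×33.6 = 19.49
Denominator = 1×112 + 0.086×29.1 + 0.097×92.0 = 123.4
Vm = 25.7 · ln(0.15787) = 25.7 × (-1.8460) = -47.44 mV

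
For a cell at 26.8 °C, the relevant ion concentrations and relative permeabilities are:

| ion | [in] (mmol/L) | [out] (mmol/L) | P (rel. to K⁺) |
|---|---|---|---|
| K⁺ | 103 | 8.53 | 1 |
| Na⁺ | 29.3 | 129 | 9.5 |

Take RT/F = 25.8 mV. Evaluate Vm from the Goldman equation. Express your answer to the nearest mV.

30 mV

Vm = 25.8 · ln[(Σ P·[cation]ₒ + Σ P·[anion]ᵢ) / (Σ P·[cation]ᵢ + Σ P·[anion]ₒ)]
Numerator = 1×8.53 + 9.5×129 = 1234
Denominator = 1×103 + 9.5×29.3 = 381.4
Vm = 25.8 · ln(3.236) = 25.8 × (1.1743) = 30.30 mV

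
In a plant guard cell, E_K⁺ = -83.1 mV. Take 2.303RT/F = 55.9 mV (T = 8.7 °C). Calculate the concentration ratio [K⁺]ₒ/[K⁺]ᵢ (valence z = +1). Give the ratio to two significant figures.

log₁₀([out]/[in]) = E·z/(55.9) = -83.1 × 1 / 55.9 = -1.4866
[out]/[in] = 10^(-1.4866) = 0.03261

0.033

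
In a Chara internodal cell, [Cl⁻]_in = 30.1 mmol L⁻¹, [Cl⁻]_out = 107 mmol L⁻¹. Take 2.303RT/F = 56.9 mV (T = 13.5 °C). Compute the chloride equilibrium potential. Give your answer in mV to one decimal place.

-31.3 mV

E = (56.9/z) · log₁₀([Cl⁻]_out/[Cl⁻]_in) with z = -1.
For an anion, dividing by z = -1 reverses the sign.
= (56.9/-1) · log₁₀(107/30.1) = -56.90 · log₁₀(3.555)
= -56.90 · (0.5508) = -31.34 mV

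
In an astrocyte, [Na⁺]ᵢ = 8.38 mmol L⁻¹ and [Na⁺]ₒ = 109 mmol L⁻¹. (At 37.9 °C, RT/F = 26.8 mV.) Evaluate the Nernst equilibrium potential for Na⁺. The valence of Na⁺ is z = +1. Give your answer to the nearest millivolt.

69 mV

E = (26.8/z) · ln([Na⁺]_out/[Na⁺]_in) with z = +1.
= (26.8/1) · ln(109/8.38) = 26.80 · ln(13.01)
= 26.80 · (2.5655) = 68.76 mV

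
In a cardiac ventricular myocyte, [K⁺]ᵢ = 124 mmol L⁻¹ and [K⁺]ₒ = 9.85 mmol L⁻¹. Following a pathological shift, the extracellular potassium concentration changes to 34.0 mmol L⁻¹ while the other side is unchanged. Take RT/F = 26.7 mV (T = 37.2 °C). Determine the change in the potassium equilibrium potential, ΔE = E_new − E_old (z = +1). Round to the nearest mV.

E_old = (26.7/1)·ln(9.85/124) = -67.63 mV
E_new = (26.7/1)·ln(34.0/124) = -34.55 mV
ΔE = -34.55 − (-67.63) = 33.08 mV

33 mV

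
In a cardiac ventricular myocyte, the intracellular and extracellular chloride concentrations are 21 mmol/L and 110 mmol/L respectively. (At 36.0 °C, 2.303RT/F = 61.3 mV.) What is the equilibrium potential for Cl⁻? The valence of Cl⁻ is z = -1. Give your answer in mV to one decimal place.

-44.1 mV

E = (61.3/z) · log₁₀([Cl⁻]_out/[Cl⁻]_in) with z = -1.
For an anion, dividing by z = -1 reverses the sign.
= (61.3/-1) · log₁₀(110/21) = -61.30 · log₁₀(5.238)
= -61.30 · (0.7192) = -44.09 mV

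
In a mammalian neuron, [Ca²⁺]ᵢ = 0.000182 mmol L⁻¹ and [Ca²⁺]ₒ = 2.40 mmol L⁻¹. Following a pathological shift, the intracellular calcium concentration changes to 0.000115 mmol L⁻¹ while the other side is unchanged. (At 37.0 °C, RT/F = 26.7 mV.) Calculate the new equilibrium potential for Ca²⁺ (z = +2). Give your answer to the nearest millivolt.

133 mV

After the shift: [Ca²⁺]_out = 2.40, [Ca²⁺]_in = 0.000115 mmol L⁻¹.
E_new = (26.7/2)·ln(2.40/0.000115) = 13.35 · (9.9460) = 132.78 mV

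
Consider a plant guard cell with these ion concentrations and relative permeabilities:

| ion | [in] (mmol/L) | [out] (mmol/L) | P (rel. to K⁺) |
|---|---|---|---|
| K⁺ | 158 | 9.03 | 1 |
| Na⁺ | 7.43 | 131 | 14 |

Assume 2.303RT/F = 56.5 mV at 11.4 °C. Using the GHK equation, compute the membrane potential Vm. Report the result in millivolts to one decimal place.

47.9 mV

Vm = 56.5 · log₁₀[(Σ P·[cation]ₒ + Σ P·[anion]ᵢ) / (Σ P·[cation]ᵢ + Σ P·[anion]ₒ)]
Numerator = 1×9.03 + 14×131 = 1843
Denominator = 1×158 + 14×7.43 = 262
Vm = 56.5 · log₁₀(7.0339) = 56.5 × (0.8472) = 47.87 mV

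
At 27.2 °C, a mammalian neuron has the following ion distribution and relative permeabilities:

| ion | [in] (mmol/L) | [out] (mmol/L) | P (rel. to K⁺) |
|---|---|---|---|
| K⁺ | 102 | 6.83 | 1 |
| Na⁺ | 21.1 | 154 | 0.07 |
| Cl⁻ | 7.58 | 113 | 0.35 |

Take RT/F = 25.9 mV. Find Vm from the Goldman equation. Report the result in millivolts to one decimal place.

Vm = 25.9 · ln[(Σ P·[cation]ₒ + Σ P·[anion]ᵢ) / (Σ P·[cation]ᵢ + Σ P·[anion]ₒ)]
Numerator = 1×6.83 + 0.07×154 + 0.35×7.58 = 20.26
Denominator = 1×102 + 0.07×21.1 + 0.35×113 = 143
Vm = 25.9 · ln(0.14167) = 25.9 × (-1.9542) = -50.61 mV

-50.6 mV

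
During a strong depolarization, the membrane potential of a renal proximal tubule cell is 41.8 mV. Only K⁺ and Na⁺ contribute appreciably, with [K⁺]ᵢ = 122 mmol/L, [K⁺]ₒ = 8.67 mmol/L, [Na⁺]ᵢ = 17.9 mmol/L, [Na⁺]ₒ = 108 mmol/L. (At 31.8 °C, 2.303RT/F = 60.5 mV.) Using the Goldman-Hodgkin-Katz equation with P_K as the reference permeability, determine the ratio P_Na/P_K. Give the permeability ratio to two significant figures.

Let α = P_Na/P_K. GHK: Vm = 60.5·log₁₀[(Kₒ + α·Naₒ)/(Kᵢ + α·Naᵢ)].
10^(Vm/60.5) = 10^(41.8/60.5) = 4.9081
So 4.9081·(Kᵢ + α·Naᵢ) = Kₒ + α·Naₒ → α = (4.9081·122.0 − 8.67) / (108.0 − 4.9081·17.9)
α = (598.8 − 8.67) / (108.0 − 87.85) = 590.1/20.15 = 29.29

29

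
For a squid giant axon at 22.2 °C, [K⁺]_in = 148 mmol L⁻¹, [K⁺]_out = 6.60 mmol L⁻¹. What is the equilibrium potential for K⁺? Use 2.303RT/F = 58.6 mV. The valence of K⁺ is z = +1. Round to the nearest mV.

E = (58.6/z) · log₁₀([K⁺]_out/[K⁺]_in) with z = +1.
= (58.6/1) · log₁₀(6.60/148) = 58.60 · log₁₀(0.04459)
= 58.60 · (-1.3507) = -79.15 mV

-79 mV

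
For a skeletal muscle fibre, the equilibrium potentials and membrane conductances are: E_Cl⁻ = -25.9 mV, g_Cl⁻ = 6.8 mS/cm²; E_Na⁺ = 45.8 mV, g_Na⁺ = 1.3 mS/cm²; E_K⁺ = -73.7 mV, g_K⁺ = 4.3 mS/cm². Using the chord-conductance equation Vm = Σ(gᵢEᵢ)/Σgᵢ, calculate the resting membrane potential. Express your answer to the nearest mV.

Σ gᵢEᵢ = 6.8·(-25.9) + 1.3·(45.8) + 4.3·(-73.7) = -433.49
Σ gᵢ = 6.8 + 1.3 + 4.3 = 12.4
Vm = -433.49 / 12.4 = -34.96 mV

-35 mV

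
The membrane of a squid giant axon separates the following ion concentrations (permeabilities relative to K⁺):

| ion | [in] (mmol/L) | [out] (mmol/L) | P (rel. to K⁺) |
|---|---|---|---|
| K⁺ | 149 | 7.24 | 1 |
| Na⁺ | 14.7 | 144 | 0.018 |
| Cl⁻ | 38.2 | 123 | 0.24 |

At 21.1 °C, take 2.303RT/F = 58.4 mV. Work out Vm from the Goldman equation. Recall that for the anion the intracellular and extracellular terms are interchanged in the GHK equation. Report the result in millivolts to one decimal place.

-56.9 mV

Vm = 58.4 · log₁₀[(Σ P·[cation]ₒ + Σ P·[anion]ᵢ) / (Σ P·[cation]ᵢ + Σ P·[anion]ₒ)]
Numerator = 1×7.24 + 0.018×144 + 0.24×38.2 = 19
Denominator = 1×149 + 0.018×14.7 + 0.24×123 = 178.8
Vm = 58.4 · log₁₀(0.10627) = 58.4 × (-0.9736) = -56.86 mV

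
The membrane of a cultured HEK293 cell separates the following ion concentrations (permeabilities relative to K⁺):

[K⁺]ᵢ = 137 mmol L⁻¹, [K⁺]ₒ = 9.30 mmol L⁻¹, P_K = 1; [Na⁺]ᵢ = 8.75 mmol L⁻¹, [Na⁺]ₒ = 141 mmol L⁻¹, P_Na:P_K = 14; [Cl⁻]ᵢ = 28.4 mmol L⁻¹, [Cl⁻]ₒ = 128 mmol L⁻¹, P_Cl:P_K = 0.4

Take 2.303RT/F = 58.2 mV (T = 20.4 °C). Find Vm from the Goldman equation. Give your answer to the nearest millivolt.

47 mV

Vm = 58.2 · log₁₀[(Σ P·[cation]ₒ + Σ P·[anion]ᵢ) / (Σ P·[cation]ᵢ + Σ P·[anion]ₒ)]
Numerator = 1×9.30 + 14×141 + 0.4×28.4 = 1995
Denominator = 1×137 + 14×8.75 + 0.4×128 = 310.7
Vm = 58.2 · log₁₀(6.4199) = 58.2 × (0.8075) = 47.00 mV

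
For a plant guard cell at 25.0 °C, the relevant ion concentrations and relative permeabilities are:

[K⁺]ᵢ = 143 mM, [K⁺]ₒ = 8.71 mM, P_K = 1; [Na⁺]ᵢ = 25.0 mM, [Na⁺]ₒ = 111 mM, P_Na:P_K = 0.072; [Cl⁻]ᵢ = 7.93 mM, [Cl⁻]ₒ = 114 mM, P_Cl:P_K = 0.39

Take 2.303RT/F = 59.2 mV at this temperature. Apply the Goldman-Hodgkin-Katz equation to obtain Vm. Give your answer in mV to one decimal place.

Vm = 59.2 · log₁₀[(Σ P·[cation]ₒ + Σ P·[anion]ᵢ) / (Σ P·[cation]ᵢ + Σ P·[anion]ₒ)]
Numerator = 1×8.71 + 0.072×111 + 0.39×7.93 = 19.79
Denominator = 1×143 + 0.072×25.0 + 0.39×114 = 189.3
Vm = 59.2 · log₁₀(0.10459) = 59.2 × (-0.9805) = -58.05 mV

-58.0 mV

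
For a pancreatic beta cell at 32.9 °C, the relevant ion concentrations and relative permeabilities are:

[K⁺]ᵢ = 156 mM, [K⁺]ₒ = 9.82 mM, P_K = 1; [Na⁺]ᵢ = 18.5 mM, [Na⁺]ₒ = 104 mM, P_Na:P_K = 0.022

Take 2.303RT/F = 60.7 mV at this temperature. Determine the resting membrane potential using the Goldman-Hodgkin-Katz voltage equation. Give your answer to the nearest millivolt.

-67 mV

Vm = 60.7 · log₁₀[(Σ P·[cation]ₒ + Σ P·[anion]ᵢ) / (Σ P·[cation]ᵢ + Σ P·[anion]ₒ)]
Numerator = 1×9.82 + 0.022×104 = 12.11
Denominator = 1×156 + 0.022×18.5 = 156.4
Vm = 60.7 · log₁₀(0.077413) = 60.7 × (-1.1112) = -67.45 mV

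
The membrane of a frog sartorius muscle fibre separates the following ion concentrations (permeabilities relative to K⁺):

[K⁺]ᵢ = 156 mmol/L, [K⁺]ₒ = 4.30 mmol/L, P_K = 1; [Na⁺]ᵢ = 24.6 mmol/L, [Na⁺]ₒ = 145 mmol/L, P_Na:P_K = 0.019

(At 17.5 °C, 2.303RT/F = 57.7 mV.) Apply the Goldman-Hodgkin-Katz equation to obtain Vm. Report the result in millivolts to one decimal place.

Vm = 57.7 · log₁₀[(Σ P·[cation]ₒ + Σ P·[anion]ᵢ) / (Σ P·[cation]ᵢ + Σ P·[anion]ₒ)]
Numerator = 1×4.30 + 0.019×145 = 7.055
Denominator = 1×156 + 0.019×24.6 = 156.5
Vm = 57.7 · log₁₀(0.045089) = 57.7 × (-1.3459) = -77.66 mV

-77.7 mV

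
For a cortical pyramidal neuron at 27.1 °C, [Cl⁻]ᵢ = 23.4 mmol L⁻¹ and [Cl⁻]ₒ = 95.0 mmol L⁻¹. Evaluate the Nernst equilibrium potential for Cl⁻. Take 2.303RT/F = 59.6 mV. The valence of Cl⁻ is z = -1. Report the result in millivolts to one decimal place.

E = (59.6/z) · log₁₀([Cl⁻]_out/[Cl⁻]_in) with z = -1.
For an anion, dividing by z = -1 reverses the sign.
= (59.6/-1) · log₁₀(95.0/23.4) = -59.60 · log₁₀(4.06)
= -59.60 · (0.6085) = -36.27 mV

-36.3 mV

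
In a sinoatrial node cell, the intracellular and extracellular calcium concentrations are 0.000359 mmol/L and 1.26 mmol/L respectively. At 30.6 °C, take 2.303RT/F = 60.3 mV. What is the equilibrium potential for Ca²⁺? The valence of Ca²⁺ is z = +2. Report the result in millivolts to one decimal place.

E = (60.3/z) · log₁₀([Ca²⁺]_out/[Ca²⁺]_in) with z = +2.
= (60.3/2) · log₁₀(1.26/0.000359) = 30.15 · log₁₀(3510)
= 30.15 · (3.5453) = 106.89 mV

106.9 mV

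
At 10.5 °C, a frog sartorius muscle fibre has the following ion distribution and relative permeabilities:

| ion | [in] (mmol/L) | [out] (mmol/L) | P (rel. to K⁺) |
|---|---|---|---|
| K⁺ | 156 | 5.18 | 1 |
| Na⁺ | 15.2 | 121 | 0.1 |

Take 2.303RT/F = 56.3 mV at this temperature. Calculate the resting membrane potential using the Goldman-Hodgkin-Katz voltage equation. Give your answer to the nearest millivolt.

-54 mV

Vm = 56.3 · log₁₀[(Σ P·[cation]ₒ + Σ P·[anion]ᵢ) / (Σ P·[cation]ᵢ + Σ P·[anion]ₒ)]
Numerator = 1×5.18 + 0.1×121 = 17.28
Denominator = 1×156 + 0.1×15.2 = 157.5
Vm = 56.3 · log₁₀(0.1097) = 56.3 × (-0.9598) = -54.04 mV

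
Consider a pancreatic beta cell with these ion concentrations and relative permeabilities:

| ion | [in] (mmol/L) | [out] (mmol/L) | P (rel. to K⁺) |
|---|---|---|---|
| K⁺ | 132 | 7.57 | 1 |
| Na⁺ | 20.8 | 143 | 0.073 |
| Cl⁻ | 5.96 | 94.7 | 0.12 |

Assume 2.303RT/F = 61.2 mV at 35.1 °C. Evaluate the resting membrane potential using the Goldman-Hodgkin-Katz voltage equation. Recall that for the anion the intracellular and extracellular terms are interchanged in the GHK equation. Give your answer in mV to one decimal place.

Vm = 61.2 · log₁₀[(Σ P·[cation]ₒ + Σ P·[anion]ᵢ) / (Σ P·[cation]ᵢ + Σ P·[anion]ₒ)]
Numerator = 1×7.57 + 0.073×143 + 0.12×5.96 = 18.72
Denominator = 1×132 + 0.073×20.8 + 0.12×94.7 = 144.9
Vm = 61.2 · log₁₀(0.12924) = 61.2 × (-0.8886) = -54.38 mV

-54.4 mV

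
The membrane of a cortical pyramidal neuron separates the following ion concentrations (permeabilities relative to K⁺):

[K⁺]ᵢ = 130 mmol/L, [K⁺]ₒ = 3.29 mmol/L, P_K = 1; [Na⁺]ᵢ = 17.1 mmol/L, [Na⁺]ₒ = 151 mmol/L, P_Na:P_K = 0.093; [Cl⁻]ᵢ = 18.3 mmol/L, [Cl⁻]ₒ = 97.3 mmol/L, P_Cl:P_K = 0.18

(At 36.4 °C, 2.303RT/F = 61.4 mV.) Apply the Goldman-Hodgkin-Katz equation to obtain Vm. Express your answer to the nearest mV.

-53 mV

Vm = 61.4 · log₁₀[(Σ P·[cation]ₒ + Σ P·[anion]ᵢ) / (Σ P·[cation]ᵢ + Σ P·[anion]ₒ)]
Numerator = 1×3.29 + 0.093×151 + 0.18×18.3 = 20.63
Denominator = 1×130 + 0.093×17.1 + 0.18×97.3 = 149.1
Vm = 61.4 · log₁₀(0.13834) = 61.4 × (-0.8591) = -52.75 mV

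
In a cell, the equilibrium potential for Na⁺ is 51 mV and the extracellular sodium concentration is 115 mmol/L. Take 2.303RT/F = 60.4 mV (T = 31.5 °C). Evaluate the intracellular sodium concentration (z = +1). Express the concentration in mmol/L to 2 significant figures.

Nernst: E = (60.4/1) · log₁₀([out]/[in]), so log₁₀([out]/[in]) = 51.0 × 1 / 60.4 = 0.8444.
[out]/[in] = 10^(0.8444) = 6.988.
[in] = 115 / 6.988 = 16.46 mmol/L.

16 mmol/L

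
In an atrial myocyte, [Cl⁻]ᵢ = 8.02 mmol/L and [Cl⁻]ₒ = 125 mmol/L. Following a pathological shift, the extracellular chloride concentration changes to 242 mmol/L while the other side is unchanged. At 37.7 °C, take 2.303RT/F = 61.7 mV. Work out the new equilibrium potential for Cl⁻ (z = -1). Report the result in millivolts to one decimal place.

After the shift: [Cl⁻]_out = 242, [Cl⁻]_in = 8.02 mmol/L.
E_new = (61.7/-1)·log₁₀(242/8.02) = -61.70 · (1.4796) = -91.29 mV

-91.3 mV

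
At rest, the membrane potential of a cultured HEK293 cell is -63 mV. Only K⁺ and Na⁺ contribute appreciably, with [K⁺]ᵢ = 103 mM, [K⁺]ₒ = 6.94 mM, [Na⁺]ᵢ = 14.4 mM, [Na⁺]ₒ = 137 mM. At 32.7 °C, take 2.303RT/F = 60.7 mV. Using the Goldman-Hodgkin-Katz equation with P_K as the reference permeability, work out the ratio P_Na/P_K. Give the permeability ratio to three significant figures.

Let α = P_Na/P_K. GHK: Vm = 60.7·log₁₀[(Kₒ + α·Naₒ)/(Kᵢ + α·Naᵢ)].
10^(Vm/60.7) = 10^(-63.0/60.7) = 0.091645
So 0.091645·(Kᵢ + α·Naᵢ) = Kₒ + α·Naₒ → α = (0.091645·103.0 − 6.94) / (137.0 − 0.091645·14.4)
α = (9.439 − 6.94) / (137.0 − 1.32) = 2.499/135.7 = 0.01842

0.0184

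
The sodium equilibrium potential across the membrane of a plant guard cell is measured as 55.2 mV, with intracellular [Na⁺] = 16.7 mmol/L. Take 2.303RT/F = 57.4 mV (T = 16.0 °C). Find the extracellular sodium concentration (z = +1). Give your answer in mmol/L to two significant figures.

150 mmol/L

Nernst: E = (57.4/1) · log₁₀([out]/[in]), so log₁₀([out]/[in]) = 55.2 × 1 / 57.4 = 0.9617.
[out]/[in] = 10^(0.9617) = 9.155.
[out] = 9.155 × 16.7 = 152.9 mmol/L.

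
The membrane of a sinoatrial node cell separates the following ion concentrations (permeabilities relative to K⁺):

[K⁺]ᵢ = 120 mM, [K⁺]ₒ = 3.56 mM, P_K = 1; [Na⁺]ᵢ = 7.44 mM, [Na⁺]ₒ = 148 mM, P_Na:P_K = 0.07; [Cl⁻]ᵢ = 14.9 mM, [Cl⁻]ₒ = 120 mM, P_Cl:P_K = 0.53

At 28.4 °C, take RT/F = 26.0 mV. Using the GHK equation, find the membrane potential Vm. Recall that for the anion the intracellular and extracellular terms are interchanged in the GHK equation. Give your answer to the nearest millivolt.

Vm = 26.0 · ln[(Σ P·[cation]ₒ + Σ P·[anion]ᵢ) / (Σ P·[cation]ᵢ + Σ P·[anion]ₒ)]
Numerator = 1×3.56 + 0.07×148 + 0.53×14.9 = 21.82
Denominator = 1×120 + 0.07×7.44 + 0.53×120 = 184.1
Vm = 26.0 · ln(0.11849) = 26.0 × (-2.1329) = -55.46 mV

-55 mV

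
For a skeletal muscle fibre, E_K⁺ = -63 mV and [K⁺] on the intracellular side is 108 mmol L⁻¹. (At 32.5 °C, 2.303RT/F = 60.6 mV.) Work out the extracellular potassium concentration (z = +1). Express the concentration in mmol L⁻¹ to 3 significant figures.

Nernst: E = (60.6/1) · log₁₀([out]/[in]), so log₁₀([out]/[in]) = -63.0 × 1 / 60.6 = -1.0396.
[out]/[in] = 10^(-1.0396) = 0.09128.
[out] = 0.09128 × 108 = 9.859 mmol L⁻¹.

9.86 mmol L⁻¹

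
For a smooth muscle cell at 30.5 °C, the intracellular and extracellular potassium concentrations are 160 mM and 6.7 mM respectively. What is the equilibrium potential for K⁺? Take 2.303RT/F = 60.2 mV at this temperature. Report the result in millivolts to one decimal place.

-83.0 mV

E = (60.2/z) · log₁₀([K⁺]_out/[K⁺]_in) with z = +1.
= (60.2/1) · log₁₀(6.7/160) = 60.20 · log₁₀(0.04188)
= 60.20 · (-1.3780) = -82.96 mV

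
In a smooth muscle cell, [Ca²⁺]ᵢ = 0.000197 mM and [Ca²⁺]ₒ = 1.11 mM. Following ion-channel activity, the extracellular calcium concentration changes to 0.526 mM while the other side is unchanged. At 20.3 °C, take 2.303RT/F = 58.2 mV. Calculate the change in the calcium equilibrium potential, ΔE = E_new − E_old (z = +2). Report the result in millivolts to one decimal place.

E_old = (58.2/2)·log₁₀(1.11/0.000197) = 109.15 mV
E_new = (58.2/2)·log₁₀(0.526/0.000197) = 99.71 mV
ΔE = 99.71 − (109.15) = -9.44 mV

-9.4 mV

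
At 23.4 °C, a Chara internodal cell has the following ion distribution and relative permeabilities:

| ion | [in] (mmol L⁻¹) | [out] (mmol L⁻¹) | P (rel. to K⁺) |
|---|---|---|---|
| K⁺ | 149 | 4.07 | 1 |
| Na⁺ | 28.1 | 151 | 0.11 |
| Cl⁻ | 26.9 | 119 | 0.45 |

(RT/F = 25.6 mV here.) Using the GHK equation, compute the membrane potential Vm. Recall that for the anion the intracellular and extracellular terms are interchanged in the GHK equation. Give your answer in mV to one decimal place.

-47.0 mV

Vm = 25.6 · ln[(Σ P·[cation]ₒ + Σ P·[anion]ᵢ) / (Σ P·[cation]ᵢ + Σ P·[anion]ₒ)]
Numerator = 1×4.07 + 0.11×151 + 0.45×26.9 = 32.78
Denominator = 1×149 + 0.11×28.1 + 0.45×119 = 205.6
Vm = 25.6 · ln(0.15943) = 25.6 × (-1.8362) = -47.01 mV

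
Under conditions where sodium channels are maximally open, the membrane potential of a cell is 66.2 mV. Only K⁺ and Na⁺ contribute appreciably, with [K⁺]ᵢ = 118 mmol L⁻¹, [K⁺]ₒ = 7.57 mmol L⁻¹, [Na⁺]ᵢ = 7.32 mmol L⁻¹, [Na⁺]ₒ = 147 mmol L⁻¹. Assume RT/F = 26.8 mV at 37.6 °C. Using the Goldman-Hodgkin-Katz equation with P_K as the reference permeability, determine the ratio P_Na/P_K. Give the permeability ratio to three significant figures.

23.0

Let α = P_Na/P_K. GHK: Vm = 26.8·ln[(Kₒ + α·Naₒ)/(Kᵢ + α·Naᵢ)].
e^(Vm/26.8) = e^(66.2/26.8) = 11.824
So 11.824·(Kᵢ + α·Naᵢ) = Kₒ + α·Naₒ → α = (11.824·118.0 − 7.57) / (147.0 − 11.824·7.32)
α = (1395 − 7.57) / (147.0 − 86.55) = 1388/60.45 = 22.96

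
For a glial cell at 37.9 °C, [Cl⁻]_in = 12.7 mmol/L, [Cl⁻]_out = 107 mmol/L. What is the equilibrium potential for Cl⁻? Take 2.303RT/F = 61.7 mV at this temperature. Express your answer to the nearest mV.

-57 mV

E = (61.7/z) · log₁₀([Cl⁻]_out/[Cl⁻]_in) with z = -1.
For an anion, dividing by z = -1 reverses the sign.
= (61.7/-1) · log₁₀(107/12.7) = -61.70 · log₁₀(8.425)
= -61.70 · (0.9256) = -57.11 mV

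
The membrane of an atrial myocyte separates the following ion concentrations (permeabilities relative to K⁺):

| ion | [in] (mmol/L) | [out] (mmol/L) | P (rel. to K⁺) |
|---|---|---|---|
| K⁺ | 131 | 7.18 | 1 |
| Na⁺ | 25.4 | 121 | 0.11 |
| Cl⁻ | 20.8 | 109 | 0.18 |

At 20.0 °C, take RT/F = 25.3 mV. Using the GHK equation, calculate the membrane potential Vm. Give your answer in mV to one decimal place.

Vm = 25.3 · ln[(Σ P·[cation]ₒ + Σ P·[anion]ᵢ) / (Σ P·[cation]ᵢ + Σ P·[anion]ₒ)]
Numerator = 1×7.18 + 0.11×121 + 0.18×20.8 = 24.23
Denominator = 1×131 + 0.11×25.4 + 0.18×109 = 153.4
Vm = 25.3 · ln(0.15796) = 25.3 × (-1.8454) = -46.69 mV

-46.7 mV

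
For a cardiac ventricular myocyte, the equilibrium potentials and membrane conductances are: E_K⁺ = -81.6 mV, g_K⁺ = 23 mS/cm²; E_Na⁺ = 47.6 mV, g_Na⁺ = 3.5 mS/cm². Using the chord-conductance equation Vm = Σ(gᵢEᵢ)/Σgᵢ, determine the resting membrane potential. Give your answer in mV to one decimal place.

-64.5 mV

Σ gᵢEᵢ = 23·(-81.6) + 3.5·(47.6) = -1710.20
Σ gᵢ = 23 + 3.5 = 26.5
Vm = -1710.20 / 26.5 = -64.54 mV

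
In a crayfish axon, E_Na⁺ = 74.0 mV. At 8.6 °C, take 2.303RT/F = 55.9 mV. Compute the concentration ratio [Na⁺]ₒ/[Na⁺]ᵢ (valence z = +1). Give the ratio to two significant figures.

log₁₀([out]/[in]) = E·z/(55.9) = 74.0 × 1 / 55.9 = 1.3238
[out]/[in] = 10^(1.3238) = 21.08

21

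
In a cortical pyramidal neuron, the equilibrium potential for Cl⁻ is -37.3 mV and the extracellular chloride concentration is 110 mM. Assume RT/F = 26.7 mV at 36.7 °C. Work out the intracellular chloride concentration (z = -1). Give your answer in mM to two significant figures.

Nernst: E = (26.7/-1) · ln([out]/[in]), so ln([out]/[in]) = -37.3 × -1 / 26.7 = 1.3970.
[out]/[in] = e^(1.3970) = 4.043.
[in] = 110 / 4.043 = 27.21 mM.

27 mM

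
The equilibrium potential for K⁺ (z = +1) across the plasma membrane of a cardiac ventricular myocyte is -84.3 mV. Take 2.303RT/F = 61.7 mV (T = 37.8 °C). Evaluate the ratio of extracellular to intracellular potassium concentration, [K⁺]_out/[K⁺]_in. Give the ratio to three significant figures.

0.0430

log₁₀([out]/[in]) = E·z/(61.7) = -84.3 × 1 / 61.7 = -1.3663
[out]/[in] = 10^(-1.3663) = 0.04302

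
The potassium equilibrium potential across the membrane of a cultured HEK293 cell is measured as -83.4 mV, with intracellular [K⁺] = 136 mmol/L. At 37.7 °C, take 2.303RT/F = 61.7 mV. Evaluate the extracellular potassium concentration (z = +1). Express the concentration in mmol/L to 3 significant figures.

Nernst: E = (61.7/1) · log₁₀([out]/[in]), so log₁₀([out]/[in]) = -83.4 × 1 / 61.7 = -1.3517.
[out]/[in] = 10^(-1.3517) = 0.04449.
[out] = 0.04449 × 136 = 6.051 mmol/L.

6.05 mmol/L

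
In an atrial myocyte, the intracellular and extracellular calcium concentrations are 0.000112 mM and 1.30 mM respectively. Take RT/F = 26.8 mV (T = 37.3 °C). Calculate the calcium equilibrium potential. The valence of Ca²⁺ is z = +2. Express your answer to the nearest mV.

E = (26.8/z) · ln([Ca²⁺]_out/[Ca²⁺]_in) with z = +2.
= (26.8/2) · ln(1.30/0.000112) = 13.40 · ln(1.161e+04)
= 13.40 · (9.3594) = 125.42 mV

125 mV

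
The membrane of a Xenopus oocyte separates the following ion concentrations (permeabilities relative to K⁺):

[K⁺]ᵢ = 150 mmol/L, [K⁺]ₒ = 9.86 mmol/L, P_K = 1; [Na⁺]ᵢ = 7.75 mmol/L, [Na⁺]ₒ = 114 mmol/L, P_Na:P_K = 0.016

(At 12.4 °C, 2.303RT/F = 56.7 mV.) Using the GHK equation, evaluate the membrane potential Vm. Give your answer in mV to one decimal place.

Vm = 56.7 · log₁₀[(Σ P·[cation]ₒ + Σ P·[anion]ᵢ) / (Σ P·[cation]ᵢ + Σ P·[anion]ₒ)]
Numerator = 1×9.86 + 0.016×114 = 11.68
Denominator = 1×150 + 0.016×7.75 = 150.1
Vm = 56.7 · log₁₀(0.077829) = 56.7 × (-1.1089) = -62.87 mV

-62.9 mV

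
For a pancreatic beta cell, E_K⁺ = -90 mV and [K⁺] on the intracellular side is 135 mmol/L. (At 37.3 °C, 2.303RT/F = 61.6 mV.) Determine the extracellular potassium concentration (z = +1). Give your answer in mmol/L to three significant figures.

4.67 mmol/L

Nernst: E = (61.6/1) · log₁₀([out]/[in]), so log₁₀([out]/[in]) = -90.0 × 1 / 61.6 = -1.4610.
[out]/[in] = 10^(-1.4610) = 0.03459.
[out] = 0.03459 × 135 = 4.67 mmol/L.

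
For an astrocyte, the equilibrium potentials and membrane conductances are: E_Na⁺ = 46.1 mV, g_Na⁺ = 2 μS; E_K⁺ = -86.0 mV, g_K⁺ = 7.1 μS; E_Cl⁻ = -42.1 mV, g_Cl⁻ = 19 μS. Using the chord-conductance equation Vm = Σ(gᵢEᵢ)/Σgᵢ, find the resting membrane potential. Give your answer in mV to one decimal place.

Σ gᵢEᵢ = 2·(46.1) + 7.1·(-86.0) + 19·(-42.1) = -1318.30
Σ gᵢ = 2 + 7.1 + 19 = 28.1
Vm = -1318.30 / 28.1 = -46.91 mV

-46.9 mV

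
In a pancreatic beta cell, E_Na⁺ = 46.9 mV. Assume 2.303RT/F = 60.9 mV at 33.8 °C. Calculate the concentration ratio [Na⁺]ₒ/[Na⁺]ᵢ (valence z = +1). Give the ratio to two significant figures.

5.9

log₁₀([out]/[in]) = E·z/(60.9) = 46.9 × 1 / 60.9 = 0.7701
[out]/[in] = 10^(0.7701) = 5.89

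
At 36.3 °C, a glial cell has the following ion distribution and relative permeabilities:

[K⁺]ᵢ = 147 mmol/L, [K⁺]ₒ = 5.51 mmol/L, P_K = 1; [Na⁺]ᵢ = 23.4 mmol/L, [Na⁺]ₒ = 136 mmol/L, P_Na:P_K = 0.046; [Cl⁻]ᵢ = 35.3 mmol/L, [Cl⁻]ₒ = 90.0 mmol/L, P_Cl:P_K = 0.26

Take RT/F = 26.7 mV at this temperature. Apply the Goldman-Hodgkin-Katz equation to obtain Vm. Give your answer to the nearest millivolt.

-56 mV

Vm = 26.7 · ln[(Σ P·[cation]ₒ + Σ P·[anion]ᵢ) / (Σ P·[cation]ᵢ + Σ P·[anion]ₒ)]
Numerator = 1×5.51 + 0.046×136 + 0.26×35.3 = 20.94
Denominator = 1×147 + 0.046×23.4 + 0.26×90.0 = 171.5
Vm = 26.7 · ln(0.12214) = 26.7 × (-2.1026) = -56.14 mV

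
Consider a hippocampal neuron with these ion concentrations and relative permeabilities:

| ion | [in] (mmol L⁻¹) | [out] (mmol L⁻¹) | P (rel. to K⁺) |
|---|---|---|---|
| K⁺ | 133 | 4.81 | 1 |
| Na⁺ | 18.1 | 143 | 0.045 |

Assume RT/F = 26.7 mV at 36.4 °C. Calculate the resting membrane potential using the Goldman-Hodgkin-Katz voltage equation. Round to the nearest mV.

-66 mV

Vm = 26.7 · ln[(Σ P·[cation]ₒ + Σ P·[anion]ᵢ) / (Σ P·[cation]ᵢ + Σ P·[anion]ₒ)]
Numerator = 1×4.81 + 0.045×143 = 11.24
Denominator = 1×133 + 0.045×18.1 = 133.8
Vm = 26.7 · ln(0.084034) = 26.7 × (-2.4765) = -66.12 mV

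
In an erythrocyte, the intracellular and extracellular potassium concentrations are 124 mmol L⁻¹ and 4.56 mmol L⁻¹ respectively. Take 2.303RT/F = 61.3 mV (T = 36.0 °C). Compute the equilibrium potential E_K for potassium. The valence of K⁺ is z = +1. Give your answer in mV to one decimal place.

-87.9 mV

E = (61.3/z) · log₁₀([K⁺]_out/[K⁺]_in) with z = +1.
= (61.3/1) · log₁₀(4.56/124) = 61.30 · log₁₀(0.03677)
= 61.30 · (-1.4345) = -87.93 mV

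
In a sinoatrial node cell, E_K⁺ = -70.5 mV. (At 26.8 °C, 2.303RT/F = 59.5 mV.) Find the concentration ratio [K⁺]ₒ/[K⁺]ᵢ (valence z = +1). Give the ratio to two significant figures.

0.065

log₁₀([out]/[in]) = E·z/(59.5) = -70.5 × 1 / 59.5 = -1.1849
[out]/[in] = 10^(-1.1849) = 0.06533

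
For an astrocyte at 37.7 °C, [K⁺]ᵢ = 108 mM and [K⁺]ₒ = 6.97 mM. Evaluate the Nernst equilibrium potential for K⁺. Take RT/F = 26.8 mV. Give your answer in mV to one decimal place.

-73.4 mV

E = (26.8/z) · ln([K⁺]_out/[K⁺]_in) with z = +1.
= (26.8/1) · ln(6.97/108) = 26.80 · ln(0.06454)
= 26.80 · (-2.7405) = -73.45 mV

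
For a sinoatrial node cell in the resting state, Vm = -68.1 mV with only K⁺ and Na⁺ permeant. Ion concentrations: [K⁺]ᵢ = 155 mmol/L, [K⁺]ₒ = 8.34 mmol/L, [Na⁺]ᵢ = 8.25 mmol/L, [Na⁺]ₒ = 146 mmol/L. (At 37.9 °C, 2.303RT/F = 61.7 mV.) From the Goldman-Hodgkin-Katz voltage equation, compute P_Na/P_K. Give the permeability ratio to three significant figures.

Let α = P_Na/P_K. GHK: Vm = 61.7·log₁₀[(Kₒ + α·Naₒ)/(Kᵢ + α·Naᵢ)].
10^(Vm/61.7) = 10^(-68.1/61.7) = 0.078754
So 0.078754·(Kᵢ + α·Naᵢ) = Kₒ + α·Naₒ → α = (0.078754·155.0 − 8.34) / (146.0 − 0.078754·8.25)
α = (12.21 − 8.34) / (146.0 − 0.6497) = 3.867/145.4 = 0.0266

0.0266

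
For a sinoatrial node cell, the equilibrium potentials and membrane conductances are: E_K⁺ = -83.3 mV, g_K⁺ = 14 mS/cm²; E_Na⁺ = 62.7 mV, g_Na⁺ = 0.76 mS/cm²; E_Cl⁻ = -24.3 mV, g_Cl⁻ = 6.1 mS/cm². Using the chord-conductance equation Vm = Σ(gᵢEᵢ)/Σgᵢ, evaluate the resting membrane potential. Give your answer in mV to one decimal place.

Σ gᵢEᵢ = 14·(-83.3) + 0.76·(62.7) + 6.1·(-24.3) = -1266.78
Σ gᵢ = 14 + 0.76 + 6.1 = 20.86
Vm = -1266.78 / 20.86 = -60.73 mV

-60.7 mV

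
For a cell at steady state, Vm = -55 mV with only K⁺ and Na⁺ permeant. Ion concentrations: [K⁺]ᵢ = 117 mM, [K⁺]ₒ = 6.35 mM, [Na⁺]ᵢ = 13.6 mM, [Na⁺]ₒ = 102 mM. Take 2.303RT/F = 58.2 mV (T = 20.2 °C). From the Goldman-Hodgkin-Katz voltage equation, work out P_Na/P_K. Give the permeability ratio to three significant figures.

Let α = P_Na/P_K. GHK: Vm = 58.2·log₁₀[(Kₒ + α·Naₒ)/(Kᵢ + α·Naᵢ)].
10^(Vm/58.2) = 10^(-55.0/58.2) = 0.1135
So 0.1135·(Kᵢ + α·Naᵢ) = Kₒ + α·Naₒ → α = (0.1135·117.0 − 6.35) / (102.0 − 0.1135·13.6)
α = (13.28 − 6.35) / (102.0 − 1.544) = 6.929/100.5 = 0.06898

0.0690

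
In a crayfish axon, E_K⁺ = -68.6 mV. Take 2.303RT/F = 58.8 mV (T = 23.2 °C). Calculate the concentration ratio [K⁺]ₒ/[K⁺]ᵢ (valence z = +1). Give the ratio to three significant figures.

log₁₀([out]/[in]) = E·z/(58.8) = -68.6 × 1 / 58.8 = -1.1667
[out]/[in] = 10^(-1.1667) = 0.06813

0.0681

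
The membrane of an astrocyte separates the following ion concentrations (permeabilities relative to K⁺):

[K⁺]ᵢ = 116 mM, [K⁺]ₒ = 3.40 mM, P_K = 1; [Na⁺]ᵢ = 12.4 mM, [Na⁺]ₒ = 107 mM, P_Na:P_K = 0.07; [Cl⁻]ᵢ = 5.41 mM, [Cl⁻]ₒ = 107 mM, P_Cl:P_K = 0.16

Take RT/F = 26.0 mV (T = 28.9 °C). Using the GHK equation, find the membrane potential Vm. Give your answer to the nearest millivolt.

Vm = 26.0 · ln[(Σ P·[cation]ₒ + Σ P·[anion]ᵢ) / (Σ P·[cation]ᵢ + Σ P·[anion]ₒ)]
Numerator = 1×3.40 + 0.07×107 + 0.16×5.41 = 11.76
Denominator = 1×116 + 0.07×12.4 + 0.16×107 = 134
Vm = 26.0 · ln(0.087736) = 26.0 × (-2.4334) = -63.27 mV

-63 mV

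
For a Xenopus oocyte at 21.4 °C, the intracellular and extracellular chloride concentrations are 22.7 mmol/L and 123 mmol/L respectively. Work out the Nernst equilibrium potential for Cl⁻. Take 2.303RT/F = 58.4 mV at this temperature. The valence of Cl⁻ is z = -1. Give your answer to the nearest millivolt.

E = (58.4/z) · log₁₀([Cl⁻]_out/[Cl⁻]_in) with z = -1.
For an anion, dividing by z = -1 reverses the sign.
= (58.4/-1) · log₁₀(123/22.7) = -58.40 · log₁₀(5.419)
= -58.40 · (0.7339) = -42.86 mV

-43 mV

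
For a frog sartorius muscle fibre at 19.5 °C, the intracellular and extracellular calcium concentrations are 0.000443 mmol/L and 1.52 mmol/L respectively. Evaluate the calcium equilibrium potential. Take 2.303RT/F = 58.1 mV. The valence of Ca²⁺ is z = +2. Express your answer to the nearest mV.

103 mV

E = (58.1/z) · log₁₀([Ca²⁺]_out/[Ca²⁺]_in) with z = +2.
= (58.1/2) · log₁₀(1.52/0.000443) = 29.05 · log₁₀(3431)
= 29.05 · (3.5354) = 102.70 mV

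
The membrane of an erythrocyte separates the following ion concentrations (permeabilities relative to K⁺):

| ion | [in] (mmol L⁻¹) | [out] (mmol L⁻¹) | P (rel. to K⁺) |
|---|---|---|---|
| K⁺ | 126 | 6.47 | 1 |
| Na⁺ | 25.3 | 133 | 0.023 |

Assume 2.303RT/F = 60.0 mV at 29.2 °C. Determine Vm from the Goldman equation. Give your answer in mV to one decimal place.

Vm = 60.0 · log₁₀[(Σ P·[cation]ₒ + Σ P·[anion]ᵢ) / (Σ P·[cation]ᵢ + Σ P·[anion]ₒ)]
Numerator = 1×6.47 + 0.023×133 = 9.529
Denominator = 1×126 + 0.023×25.3 = 126.6
Vm = 60.0 · log₁₀(0.075279) = 60.0 × (-1.1233) = -67.40 mV

-67.4 mV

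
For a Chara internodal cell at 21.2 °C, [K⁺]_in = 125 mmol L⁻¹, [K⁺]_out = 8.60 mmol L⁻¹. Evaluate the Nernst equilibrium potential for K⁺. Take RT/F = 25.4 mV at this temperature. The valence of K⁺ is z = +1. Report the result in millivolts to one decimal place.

-68.0 mV

E = (25.4/z) · ln([K⁺]_out/[K⁺]_in) with z = +1.
= (25.4/1) · ln(8.60/125) = 25.40 · ln(0.0688)
= 25.40 · (-2.6766) = -67.98 mV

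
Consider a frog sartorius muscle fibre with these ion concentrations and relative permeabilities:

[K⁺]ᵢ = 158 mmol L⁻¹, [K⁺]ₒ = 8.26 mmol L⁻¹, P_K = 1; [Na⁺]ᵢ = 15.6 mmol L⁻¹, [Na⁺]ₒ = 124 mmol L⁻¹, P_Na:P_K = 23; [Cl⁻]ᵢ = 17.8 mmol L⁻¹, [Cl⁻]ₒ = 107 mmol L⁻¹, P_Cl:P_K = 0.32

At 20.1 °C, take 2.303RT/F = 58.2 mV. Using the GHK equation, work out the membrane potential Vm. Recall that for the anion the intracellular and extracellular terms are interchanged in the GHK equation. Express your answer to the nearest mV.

42 mV

Vm = 58.2 · log₁₀[(Σ P·[cation]ₒ + Σ P·[anion]ᵢ) / (Σ P·[cation]ᵢ + Σ P·[anion]ₒ)]
Numerator = 1×8.26 + 23×124 + 0.32×17.8 = 2866
Denominator = 1×158 + 23×15.6 + 0.32×107 = 551
Vm = 58.2 · log₁₀(5.201) = 58.2 × (0.7161) = 41.68 mV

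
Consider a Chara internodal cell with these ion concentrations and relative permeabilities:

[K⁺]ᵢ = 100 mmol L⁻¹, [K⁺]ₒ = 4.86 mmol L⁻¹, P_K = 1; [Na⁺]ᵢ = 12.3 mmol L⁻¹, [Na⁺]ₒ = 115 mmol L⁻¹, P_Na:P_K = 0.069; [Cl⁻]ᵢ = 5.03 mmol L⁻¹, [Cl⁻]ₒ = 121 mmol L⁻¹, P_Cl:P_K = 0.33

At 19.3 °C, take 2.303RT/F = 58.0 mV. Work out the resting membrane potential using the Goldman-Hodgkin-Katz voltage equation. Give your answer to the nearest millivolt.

Vm = 58.0 · log₁₀[(Σ P·[cation]ₒ + Σ P·[anion]ᵢ) / (Σ P·[cation]ᵢ + Σ P·[anion]ₒ)]
Numerator = 1×4.86 + 0.069×115 + 0.33×5.03 = 14.45
Denominator = 1×100 + 0.069×12.3 + 0.33×121 = 140.8
Vm = 58.0 · log₁₀(0.10268) = 58.0 × (-0.9885) = -57.33 mV

-57 mV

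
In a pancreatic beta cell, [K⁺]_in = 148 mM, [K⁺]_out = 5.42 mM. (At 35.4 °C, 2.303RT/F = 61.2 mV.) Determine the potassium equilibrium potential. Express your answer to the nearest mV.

E = (61.2/z) · log₁₀([K⁺]_out/[K⁺]_in) with z = +1.
= (61.2/1) · log₁₀(5.42/148) = 61.20 · log₁₀(0.03662)
= 61.20 · (-1.4363) = -87.90 mV

-88 mV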